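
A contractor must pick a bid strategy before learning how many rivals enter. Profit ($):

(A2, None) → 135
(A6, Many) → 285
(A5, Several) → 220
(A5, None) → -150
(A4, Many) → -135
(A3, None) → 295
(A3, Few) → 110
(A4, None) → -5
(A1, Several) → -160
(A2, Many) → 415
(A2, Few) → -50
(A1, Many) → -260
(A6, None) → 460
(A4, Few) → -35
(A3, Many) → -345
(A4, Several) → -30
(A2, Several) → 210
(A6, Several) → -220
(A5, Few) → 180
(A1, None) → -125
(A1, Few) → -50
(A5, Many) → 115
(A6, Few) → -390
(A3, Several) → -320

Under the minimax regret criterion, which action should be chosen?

Column bests: None=460, Few=180, Several=220, Many=415.
A1 regrets: 585, 230, 380, 675 → max 675
A2 regrets: 325, 230, 10, 0 → max 325
A3 regrets: 165, 70, 540, 760 → max 760
A4 regrets: 465, 215, 250, 550 → max 550
A5 regrets: 610, 0, 0, 300 → max 610
A6 regrets: 0, 570, 440, 130 → max 570
Smallest max regret = 325 → A2.

A2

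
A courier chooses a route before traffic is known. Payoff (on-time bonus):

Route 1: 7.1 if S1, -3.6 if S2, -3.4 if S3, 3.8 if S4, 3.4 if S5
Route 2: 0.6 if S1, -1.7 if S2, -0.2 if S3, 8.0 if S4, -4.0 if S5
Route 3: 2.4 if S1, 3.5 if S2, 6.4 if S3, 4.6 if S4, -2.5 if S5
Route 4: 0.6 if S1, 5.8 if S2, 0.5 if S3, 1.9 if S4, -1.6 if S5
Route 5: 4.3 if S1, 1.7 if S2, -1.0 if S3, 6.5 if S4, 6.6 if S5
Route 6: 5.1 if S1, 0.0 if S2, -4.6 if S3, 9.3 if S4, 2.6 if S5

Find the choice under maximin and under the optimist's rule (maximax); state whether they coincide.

maximin → Route 5; maximax → Route 6 (disagree)

Row minima: Route 1=-3.6, Route 2=-4.0, Route 3=-2.5, Route 4=-1.6, Route 5=-1.0, Route 6=-4.6
Best worst-case = -1.0 → Route 5.
Row maxima: Route 1=7.1, Route 2=8.0, Route 3=6.4, Route 4=5.8, Route 5=6.6, Route 6=9.3
Best best-case = 9.3 → Route 6.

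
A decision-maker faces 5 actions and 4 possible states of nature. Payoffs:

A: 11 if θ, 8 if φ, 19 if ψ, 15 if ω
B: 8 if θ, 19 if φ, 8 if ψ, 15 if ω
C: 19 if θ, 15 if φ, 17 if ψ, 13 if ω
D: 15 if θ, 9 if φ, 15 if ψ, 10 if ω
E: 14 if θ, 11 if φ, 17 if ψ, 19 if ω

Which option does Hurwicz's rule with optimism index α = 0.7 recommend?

A: 0.7·19 + 0.3·8 = 15.7
B: 0.7·19 + 0.3·8 = 15.7
C: 0.7·19 + 0.3·13 = 17.2
D: 0.7·15 + 0.3·9 = 13.2
E: 0.7·19 + 0.3·11 = 16.6
Highest Hurwicz score = 17.2 → C.

C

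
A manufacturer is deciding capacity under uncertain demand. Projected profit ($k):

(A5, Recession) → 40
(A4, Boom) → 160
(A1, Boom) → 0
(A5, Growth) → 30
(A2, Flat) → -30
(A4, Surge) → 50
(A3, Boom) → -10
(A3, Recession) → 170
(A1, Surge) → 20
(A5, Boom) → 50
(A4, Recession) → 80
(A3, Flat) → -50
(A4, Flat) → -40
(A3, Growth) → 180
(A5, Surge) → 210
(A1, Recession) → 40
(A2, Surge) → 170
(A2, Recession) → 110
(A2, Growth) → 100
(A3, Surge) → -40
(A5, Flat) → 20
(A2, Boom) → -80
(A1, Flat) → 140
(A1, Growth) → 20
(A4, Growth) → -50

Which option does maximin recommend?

A5

Row minima: A1=0, A2=-80, A3=-50, A4=-50, A5=20
Best worst-case = 20 → A5.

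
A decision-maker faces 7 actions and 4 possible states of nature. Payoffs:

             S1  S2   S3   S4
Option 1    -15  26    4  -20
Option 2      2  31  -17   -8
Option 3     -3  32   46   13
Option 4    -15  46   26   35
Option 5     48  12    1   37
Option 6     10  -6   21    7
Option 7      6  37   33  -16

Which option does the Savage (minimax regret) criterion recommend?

Column bests: S1=48, S2=46, S3=46, S4=37.
Option 1 regrets: 63, 20, 42, 57 → max 63
Option 2 regrets: 46, 15, 63, 45 → max 63
Option 3 regrets: 51, 14, 0, 24 → max 51
Option 4 regrets: 63, 0, 20, 2 → max 63
Option 5 regrets: 0, 34, 45, 0 → max 45
Option 6 regrets: 38, 52, 25, 30 → max 52
Option 7 regrets: 42, 9, 13, 53 → max 53
Smallest max regret = 45 → Option 5.

Option 5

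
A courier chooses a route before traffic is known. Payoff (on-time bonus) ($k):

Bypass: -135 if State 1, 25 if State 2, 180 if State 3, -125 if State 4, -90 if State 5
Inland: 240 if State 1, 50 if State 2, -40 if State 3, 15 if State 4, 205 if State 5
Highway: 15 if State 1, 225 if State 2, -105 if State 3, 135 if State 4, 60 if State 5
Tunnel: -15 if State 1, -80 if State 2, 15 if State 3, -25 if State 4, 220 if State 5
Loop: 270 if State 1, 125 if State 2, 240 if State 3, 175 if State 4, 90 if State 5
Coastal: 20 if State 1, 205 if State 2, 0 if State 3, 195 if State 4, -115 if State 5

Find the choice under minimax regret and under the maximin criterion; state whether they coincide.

minimax regret → Loop; maximin → Loop (agree)

Column bests: State 1=270, State 2=225, State 3=240, State 4=195, State 5=220.
Bypass regrets: 405, 200, 60, 320, 310 → max 405
Inland regrets: 30, 175, 280, 180, 15 → max 280
Highway regrets: 255, 0, 345, 60, 160 → max 345
Tunnel regrets: 285, 305, 225, 220, 0 → max 305
Loop regrets: 0, 100, 0, 20, 130 → max 130
Coastal regrets: 250, 20, 240, 0, 335 → max 335
Smallest max regret = 130 → Loop.
Row minima: Bypass=-135, Inland=-40, Highway=-105, Tunnel=-80, Loop=90, Coastal=-115
Best worst-case = 90 → Loop.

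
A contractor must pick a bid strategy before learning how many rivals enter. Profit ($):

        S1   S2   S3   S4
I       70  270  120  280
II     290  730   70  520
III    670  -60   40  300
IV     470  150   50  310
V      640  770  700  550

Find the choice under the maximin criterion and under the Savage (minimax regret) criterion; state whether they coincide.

Row minima: I=70, II=70, III=-60, IV=50, V=550
Best worst-case = 550 → V.
Column bests: S1=670, S2=770, S3=700, S4=550.
I regrets: 600, 500, 580, 270 → max 600
II regrets: 380, 40, 630, 30 → max 630
III regrets: 0, 830, 660, 250 → max 830
IV regrets: 200, 620, 650, 240 → max 650
V regrets: 30, 0, 0, 0 → max 30
Smallest max regret = 30 → V.

maximin → V; minimax regret → V (agree)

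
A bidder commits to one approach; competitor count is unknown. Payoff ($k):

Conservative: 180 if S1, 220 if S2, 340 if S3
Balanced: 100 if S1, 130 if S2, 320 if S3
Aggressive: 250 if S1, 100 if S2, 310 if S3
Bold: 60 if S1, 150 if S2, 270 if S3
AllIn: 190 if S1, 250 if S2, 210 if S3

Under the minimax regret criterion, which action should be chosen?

Conservative

Column bests: S1=250, S2=250, S3=340.
Conservative regrets: 70, 30, 0 → max 70
Balanced regrets: 150, 120, 20 → max 150
Aggressive regrets: 0, 150, 30 → max 150
Bold regrets: 190, 100, 70 → max 190
AllIn regrets: 60, 0, 130 → max 130
Smallest max regret = 70 → Conservative.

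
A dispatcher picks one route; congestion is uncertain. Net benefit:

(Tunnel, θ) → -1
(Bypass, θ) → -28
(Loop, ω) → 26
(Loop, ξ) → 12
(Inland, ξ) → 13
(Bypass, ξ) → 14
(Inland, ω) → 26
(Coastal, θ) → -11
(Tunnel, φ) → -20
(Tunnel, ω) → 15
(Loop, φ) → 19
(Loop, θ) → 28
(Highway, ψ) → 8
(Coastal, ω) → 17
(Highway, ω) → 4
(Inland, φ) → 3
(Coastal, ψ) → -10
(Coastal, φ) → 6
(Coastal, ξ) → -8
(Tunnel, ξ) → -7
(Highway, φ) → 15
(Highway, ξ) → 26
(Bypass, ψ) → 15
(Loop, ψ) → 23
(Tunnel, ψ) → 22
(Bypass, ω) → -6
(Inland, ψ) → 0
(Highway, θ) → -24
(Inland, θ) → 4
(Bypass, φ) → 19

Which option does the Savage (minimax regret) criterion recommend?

Loop

Column bests: θ=28, φ=19, ψ=23, ω=26, ξ=26.
Loop regrets: 0, 0, 0, 0, 14 → max 14
Tunnel regrets: 29, 39, 1, 11, 33 → max 39
Highway regrets: 52, 4, 15, 22, 0 → max 52
Coastal regrets: 39, 13, 33, 9, 34 → max 39
Bypass regrets: 56, 0, 8, 32, 12 → max 56
Inland regrets: 24, 16, 23, 0, 13 → max 24
Smallest max regret = 14 → Loop.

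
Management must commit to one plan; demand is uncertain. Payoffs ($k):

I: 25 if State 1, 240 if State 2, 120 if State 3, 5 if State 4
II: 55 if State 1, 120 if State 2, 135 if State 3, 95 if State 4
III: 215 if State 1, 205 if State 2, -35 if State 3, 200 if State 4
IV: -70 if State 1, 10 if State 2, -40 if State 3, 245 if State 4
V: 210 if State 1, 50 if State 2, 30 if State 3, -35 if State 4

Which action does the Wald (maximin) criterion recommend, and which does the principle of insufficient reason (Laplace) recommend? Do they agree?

maximin → II; laplace → III (disagree)

Row minima: I=5, II=55, III=-35, IV=-70, V=-35
Best worst-case = 55 → II.
Row averages: I=97.5, II=101.25, III=146.25, IV=36.25, V=63.75
Highest average = 146.25 → III.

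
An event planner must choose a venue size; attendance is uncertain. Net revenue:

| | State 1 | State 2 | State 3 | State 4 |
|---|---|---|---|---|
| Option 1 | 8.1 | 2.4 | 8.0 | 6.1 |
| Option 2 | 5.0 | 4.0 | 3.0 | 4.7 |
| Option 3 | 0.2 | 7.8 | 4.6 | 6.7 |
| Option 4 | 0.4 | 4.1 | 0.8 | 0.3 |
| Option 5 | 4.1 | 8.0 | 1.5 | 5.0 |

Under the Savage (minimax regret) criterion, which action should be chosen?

Column bests: State 1=8.1, State 2=8.0, State 3=8.0, State 4=6.7.
Option 1 regrets: 0.0, 5.6, 0.0, 0.6 → max 5.6
Option 2 regrets: 3.1, 4.0, 5.0, 2.0 → max 5.0
Option 3 regrets: 7.9, 0.2, 3.4, 0.0 → max 7.9
Option 4 regrets: 7.7, 3.9, 7.2, 6.4 → max 7.7
Option 5 regrets: 4.0, 0.0, 6.5, 1.7 → max 6.5
Smallest max regret = 5.0 → Option 2.

Option 2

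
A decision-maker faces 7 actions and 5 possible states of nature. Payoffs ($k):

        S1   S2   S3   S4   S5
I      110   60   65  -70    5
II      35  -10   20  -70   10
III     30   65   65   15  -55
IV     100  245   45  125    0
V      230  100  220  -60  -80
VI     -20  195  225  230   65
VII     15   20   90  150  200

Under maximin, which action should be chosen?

VII

Row minima: I=-70, II=-70, III=-55, IV=0, V=-80, VI=-20, VII=15
Best worst-case = 15 → VII.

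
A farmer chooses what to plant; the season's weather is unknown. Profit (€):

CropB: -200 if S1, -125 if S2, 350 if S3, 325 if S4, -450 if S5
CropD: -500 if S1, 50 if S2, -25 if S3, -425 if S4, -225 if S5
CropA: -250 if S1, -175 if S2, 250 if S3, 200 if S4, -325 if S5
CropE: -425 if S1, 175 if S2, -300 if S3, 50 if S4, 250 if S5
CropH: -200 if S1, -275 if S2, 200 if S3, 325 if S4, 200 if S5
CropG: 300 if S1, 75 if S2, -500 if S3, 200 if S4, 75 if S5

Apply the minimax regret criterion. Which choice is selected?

Column bests: S1=300, S2=175, S3=350, S4=325, S5=250.
CropB regrets: 500, 300, 0, 0, 700 → max 700
CropD regrets: 800, 125, 375, 750, 475 → max 800
CropA regrets: 550, 350, 100, 125, 575 → max 575
CropE regrets: 725, 0, 650, 275, 0 → max 725
CropH regrets: 500, 450, 150, 0, 50 → max 500
CropG regrets: 0, 100, 850, 125, 175 → max 850
Smallest max regret = 500 → CropH.

CropH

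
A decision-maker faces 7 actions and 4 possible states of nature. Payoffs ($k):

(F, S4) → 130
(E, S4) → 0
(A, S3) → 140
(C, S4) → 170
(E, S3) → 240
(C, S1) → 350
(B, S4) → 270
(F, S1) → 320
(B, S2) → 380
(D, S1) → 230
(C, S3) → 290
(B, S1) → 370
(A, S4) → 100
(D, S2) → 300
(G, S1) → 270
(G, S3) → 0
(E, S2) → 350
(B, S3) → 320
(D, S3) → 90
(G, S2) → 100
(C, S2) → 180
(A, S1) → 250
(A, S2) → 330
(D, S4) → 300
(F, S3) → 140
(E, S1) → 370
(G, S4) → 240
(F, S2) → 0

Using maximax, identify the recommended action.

Row maxima: A=330, B=380, C=350, D=300, E=370, F=320, G=270
Best best-case = 380 → B.

B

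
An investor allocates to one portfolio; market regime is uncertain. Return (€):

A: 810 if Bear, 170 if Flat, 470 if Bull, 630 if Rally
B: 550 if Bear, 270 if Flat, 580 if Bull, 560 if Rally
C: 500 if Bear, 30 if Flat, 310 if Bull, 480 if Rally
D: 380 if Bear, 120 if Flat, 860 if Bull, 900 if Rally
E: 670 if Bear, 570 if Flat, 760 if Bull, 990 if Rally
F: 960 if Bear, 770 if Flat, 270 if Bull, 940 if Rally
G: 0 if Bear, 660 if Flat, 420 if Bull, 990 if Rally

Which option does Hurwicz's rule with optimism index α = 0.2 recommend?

A: 0.2·810 + 0.8·170 = 298
B: 0.2·580 + 0.8·270 = 332
C: 0.2·500 + 0.8·30 = 124
D: 0.2·900 + 0.8·120 = 276
E: 0.2·990 + 0.8·570 = 654
F: 0.2·960 + 0.8·270 = 408
G: 0.2·990 + 0.8·0 = 198
Highest Hurwicz score = 654 → E.

E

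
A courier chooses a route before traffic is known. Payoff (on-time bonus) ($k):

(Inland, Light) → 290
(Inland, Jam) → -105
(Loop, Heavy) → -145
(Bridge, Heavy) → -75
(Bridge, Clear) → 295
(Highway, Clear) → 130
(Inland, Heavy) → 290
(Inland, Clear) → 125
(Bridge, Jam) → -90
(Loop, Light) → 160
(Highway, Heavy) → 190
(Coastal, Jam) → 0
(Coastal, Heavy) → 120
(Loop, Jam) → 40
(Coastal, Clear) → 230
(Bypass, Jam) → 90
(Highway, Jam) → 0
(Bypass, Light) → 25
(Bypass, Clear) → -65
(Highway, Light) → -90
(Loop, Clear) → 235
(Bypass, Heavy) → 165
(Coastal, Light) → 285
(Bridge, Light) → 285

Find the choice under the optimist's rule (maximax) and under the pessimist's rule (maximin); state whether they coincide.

maximax → Bridge; maximin → Coastal (disagree)

Row maxima: Inland=290, Bridge=295, Coastal=285, Loop=235, Bypass=165, Highway=190
Best best-case = 295 → Bridge.
Row minima: Inland=-105, Bridge=-90, Coastal=0, Loop=-145, Bypass=-65, Highway=-90
Best worst-case = 0 → Coastal.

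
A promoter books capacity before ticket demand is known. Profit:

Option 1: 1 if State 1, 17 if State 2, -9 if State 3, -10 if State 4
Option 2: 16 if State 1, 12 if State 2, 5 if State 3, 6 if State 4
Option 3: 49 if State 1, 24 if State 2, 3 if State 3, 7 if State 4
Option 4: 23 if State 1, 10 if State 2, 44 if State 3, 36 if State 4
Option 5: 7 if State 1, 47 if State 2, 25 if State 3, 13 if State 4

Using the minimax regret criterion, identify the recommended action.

Option 4

Column bests: State 1=49, State 2=47, State 3=44, State 4=36.
Option 1 regrets: 48, 30, 53, 46 → max 53
Option 2 regrets: 33, 35, 39, 30 → max 39
Option 3 regrets: 0, 23, 41, 29 → max 41
Option 4 regrets: 26, 37, 0, 0 → max 37
Option 5 regrets: 42, 0, 19, 23 → max 42
Smallest max regret = 37 → Option 4.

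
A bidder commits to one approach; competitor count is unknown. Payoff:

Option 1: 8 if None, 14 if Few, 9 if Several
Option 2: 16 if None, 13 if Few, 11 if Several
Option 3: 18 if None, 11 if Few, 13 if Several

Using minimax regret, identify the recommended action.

Option 2

Column bests: None=18, Few=14, Several=13.
Option 1 regrets: 10, 0, 4 → max 10
Option 2 regrets: 2, 1, 2 → max 2
Option 3 regrets: 0, 3, 0 → max 3
Smallest max regret = 2 → Option 2.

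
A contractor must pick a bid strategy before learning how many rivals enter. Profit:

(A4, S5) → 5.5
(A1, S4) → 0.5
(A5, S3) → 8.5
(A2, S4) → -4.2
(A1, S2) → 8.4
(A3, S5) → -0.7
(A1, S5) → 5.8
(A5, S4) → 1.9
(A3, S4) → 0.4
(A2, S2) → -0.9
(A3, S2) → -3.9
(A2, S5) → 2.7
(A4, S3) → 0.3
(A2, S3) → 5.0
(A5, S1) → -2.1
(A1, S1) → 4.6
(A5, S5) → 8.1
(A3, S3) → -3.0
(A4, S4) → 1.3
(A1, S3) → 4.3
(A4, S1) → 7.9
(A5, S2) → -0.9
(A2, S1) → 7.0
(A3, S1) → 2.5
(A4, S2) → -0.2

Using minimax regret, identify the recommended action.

Column bests: S1=7.9, S2=8.4, S3=8.5, S4=1.9, S5=8.1.
A1 regrets: 3.3, 0.0, 4.2, 1.4, 2.3 → max 4.2
A2 regrets: 0.9, 9.3, 3.5, 6.1, 5.4 → max 9.3
A3 regrets: 5.4, 12.3, 11.5, 1.5, 8.8 → max 12.3
A4 regrets: 0.0, 8.6, 8.2, 0.6, 2.6 → max 8.6
A5 regrets: 10.0, 9.3, 0.0, 0.0, 0.0 → max 10.0
Smallest max regret = 4.2 → A1.

A1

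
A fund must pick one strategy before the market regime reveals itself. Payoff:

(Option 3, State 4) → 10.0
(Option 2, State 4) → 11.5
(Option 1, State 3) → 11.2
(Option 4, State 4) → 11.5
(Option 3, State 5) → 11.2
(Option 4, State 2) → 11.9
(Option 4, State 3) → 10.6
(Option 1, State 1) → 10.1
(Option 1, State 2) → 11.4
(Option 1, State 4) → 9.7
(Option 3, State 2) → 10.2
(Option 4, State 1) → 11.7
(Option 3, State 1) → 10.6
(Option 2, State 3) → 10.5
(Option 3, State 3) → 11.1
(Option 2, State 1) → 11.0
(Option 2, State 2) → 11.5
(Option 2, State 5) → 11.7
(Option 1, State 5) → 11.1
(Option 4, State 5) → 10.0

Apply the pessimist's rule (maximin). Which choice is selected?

Option 2

Row minima: Option 1=9.7, Option 2=10.5, Option 3=10.0, Option 4=10.0
Best worst-case = 10.5 → Option 2.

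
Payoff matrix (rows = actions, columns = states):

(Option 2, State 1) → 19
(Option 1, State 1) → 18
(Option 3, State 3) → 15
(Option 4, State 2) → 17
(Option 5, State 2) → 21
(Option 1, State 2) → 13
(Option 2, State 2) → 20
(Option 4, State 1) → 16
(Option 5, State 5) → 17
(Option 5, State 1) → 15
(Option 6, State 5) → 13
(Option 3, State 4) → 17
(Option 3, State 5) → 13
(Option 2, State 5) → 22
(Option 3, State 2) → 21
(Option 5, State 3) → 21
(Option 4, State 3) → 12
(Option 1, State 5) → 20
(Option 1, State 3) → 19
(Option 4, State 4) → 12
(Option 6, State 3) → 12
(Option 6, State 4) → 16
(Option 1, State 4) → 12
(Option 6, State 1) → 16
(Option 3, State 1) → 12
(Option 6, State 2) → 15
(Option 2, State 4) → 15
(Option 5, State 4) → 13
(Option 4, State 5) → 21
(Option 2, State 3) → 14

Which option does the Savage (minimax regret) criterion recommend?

Option 5

Column bests: State 1=19, State 2=21, State 3=21, State 4=17, State 5=22.
Option 1 regrets: 1, 8, 2, 5, 2 → max 8
Option 2 regrets: 0, 1, 7, 2, 0 → max 7
Option 3 regrets: 7, 0, 6, 0, 9 → max 9
Option 4 regrets: 3, 4, 9, 5, 1 → max 9
Option 5 regrets: 4, 0, 0, 4, 5 → max 5
Option 6 regrets: 3, 6, 9, 1, 9 → max 9
Smallest max regret = 5 → Option 5.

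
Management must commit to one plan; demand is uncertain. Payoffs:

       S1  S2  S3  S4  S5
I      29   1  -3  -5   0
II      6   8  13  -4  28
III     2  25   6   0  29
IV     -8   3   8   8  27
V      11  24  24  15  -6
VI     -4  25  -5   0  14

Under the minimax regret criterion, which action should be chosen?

Column bests: S1=29, S2=25, S3=24, S4=15, S5=29.
I regrets: 0, 24, 27, 20, 29 → max 29
II regrets: 23, 17, 11, 19, 1 → max 23
III regrets: 27, 0, 18, 15, 0 → max 27
IV regrets: 37, 22, 16, 7, 2 → max 37
V regrets: 18, 1, 0, 0, 35 → max 35
VI regrets: 33, 0, 29, 15, 15 → max 33
Smallest max regret = 23 → II.

II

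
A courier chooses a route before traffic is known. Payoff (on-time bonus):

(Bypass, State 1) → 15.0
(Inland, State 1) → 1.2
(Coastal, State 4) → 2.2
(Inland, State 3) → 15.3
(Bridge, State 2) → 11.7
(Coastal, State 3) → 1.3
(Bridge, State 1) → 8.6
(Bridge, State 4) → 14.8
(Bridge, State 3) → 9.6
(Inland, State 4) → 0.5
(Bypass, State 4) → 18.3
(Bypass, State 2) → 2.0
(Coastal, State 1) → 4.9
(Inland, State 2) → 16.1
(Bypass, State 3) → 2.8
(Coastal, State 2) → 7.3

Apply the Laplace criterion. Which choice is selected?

Bridge

Row averages: Coastal=3.925, Inland=8.275, Bypass=9.525, Bridge=11.175
Highest average = 11.175 → Bridge.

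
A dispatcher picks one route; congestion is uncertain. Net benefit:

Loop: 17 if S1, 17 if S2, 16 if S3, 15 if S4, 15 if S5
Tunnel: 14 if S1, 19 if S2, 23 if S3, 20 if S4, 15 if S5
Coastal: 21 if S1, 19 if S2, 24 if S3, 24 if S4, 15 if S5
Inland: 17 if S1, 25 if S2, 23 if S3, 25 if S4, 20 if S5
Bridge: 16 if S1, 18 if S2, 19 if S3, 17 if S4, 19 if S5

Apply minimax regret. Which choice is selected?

Column bests: S1=21, S2=25, S3=24, S4=25, S5=20.
Loop regrets: 4, 8, 8, 10, 5 → max 10
Tunnel regrets: 7, 6, 1, 5, 5 → max 7
Coastal regrets: 0, 6, 0, 1, 5 → max 6
Inland regrets: 4, 0, 1, 0, 0 → max 4
Bridge regrets: 5, 7, 5, 8, 1 → max 8
Smallest max regret = 4 → Inland.

Inland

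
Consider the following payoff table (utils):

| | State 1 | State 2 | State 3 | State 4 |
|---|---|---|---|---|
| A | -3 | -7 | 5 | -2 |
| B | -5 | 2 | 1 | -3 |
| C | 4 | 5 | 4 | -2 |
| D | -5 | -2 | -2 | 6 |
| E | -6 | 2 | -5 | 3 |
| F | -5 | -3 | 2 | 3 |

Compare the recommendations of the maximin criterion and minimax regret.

Row minima: A=-7, B=-5, C=-2, D=-5, E=-6, F=-5
Best worst-case = -2 → C.
Column bests: State 1=4, State 2=5, State 3=5, State 4=6.
A regrets: 7, 12, 0, 8 → max 12
B regrets: 9, 3, 4, 9 → max 9
C regrets: 0, 0, 1, 8 → max 8
D regrets: 9, 7, 7, 0 → max 9
E regrets: 10, 3, 10, 3 → max 10
F regrets: 9, 8, 3, 3 → max 9
Smallest max regret = 8 → C.

maximin → C; minimax regret → C (agree)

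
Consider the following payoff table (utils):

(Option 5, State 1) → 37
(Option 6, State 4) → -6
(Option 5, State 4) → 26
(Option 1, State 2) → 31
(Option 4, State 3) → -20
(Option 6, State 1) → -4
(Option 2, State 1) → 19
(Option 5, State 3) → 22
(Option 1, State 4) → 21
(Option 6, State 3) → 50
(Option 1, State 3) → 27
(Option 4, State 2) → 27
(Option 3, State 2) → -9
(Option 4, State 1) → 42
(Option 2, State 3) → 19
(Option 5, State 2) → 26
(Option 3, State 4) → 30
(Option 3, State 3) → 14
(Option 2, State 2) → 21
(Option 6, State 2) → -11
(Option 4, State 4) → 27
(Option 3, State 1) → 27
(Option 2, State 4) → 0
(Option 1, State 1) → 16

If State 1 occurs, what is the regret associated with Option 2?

Best payoff under State 1 is 42.
Regret = 42 − 19 = 23.

23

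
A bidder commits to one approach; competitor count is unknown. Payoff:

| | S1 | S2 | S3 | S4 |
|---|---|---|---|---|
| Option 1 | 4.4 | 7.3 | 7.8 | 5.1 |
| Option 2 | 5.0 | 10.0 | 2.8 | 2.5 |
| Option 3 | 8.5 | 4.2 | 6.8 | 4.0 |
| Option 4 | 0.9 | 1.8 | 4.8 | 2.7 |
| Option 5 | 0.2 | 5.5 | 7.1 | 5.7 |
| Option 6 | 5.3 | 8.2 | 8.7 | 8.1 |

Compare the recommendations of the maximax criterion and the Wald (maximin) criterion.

Row maxima: Option 1=7.8, Option 2=10.0, Option 3=8.5, Option 4=4.8, Option 5=7.1, Option 6=8.7
Best best-case = 10.0 → Option 2.
Row minima: Option 1=4.4, Option 2=2.5, Option 3=4.0, Option 4=0.9, Option 5=0.2, Option 6=5.3
Best worst-case = 5.3 → Option 6.

maximax → Option 2; maximin → Option 6 (disagree)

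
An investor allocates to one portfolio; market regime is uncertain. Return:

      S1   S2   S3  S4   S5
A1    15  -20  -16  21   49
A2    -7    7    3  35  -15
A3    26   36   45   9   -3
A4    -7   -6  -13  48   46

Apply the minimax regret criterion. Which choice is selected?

A3

Column bests: S1=26, S2=36, S3=45, S4=48, S5=49.
A1 regrets: 11, 56, 61, 27, 0 → max 61
A2 regrets: 33, 29, 42, 13, 64 → max 64
A3 regrets: 0, 0, 0, 39, 52 → max 52
A4 regrets: 33, 42, 58, 0, 3 → max 58
Smallest max regret = 52 → A3.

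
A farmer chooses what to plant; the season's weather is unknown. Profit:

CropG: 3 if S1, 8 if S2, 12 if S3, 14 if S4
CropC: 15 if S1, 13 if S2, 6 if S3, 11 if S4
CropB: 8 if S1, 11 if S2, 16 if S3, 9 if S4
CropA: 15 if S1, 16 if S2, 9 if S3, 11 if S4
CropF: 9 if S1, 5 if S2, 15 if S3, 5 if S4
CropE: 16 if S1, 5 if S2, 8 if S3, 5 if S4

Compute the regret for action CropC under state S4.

Best payoff under S4 is 14.
Regret = 14 − 11 = 3.

3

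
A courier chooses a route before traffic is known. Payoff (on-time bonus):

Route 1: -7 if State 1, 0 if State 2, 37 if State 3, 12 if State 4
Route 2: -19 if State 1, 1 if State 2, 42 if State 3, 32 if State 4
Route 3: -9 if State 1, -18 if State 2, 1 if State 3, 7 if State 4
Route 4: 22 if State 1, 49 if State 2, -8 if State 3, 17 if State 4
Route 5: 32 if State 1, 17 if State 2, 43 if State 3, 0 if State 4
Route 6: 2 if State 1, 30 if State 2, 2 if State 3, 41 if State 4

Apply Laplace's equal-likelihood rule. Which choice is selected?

Row averages: Route 1=10.5, Route 2=14, Route 3=-4.75, Route 4=20, Route 5=23, Route 6=18.75
Highest average = 23 → Route 5.

Route 5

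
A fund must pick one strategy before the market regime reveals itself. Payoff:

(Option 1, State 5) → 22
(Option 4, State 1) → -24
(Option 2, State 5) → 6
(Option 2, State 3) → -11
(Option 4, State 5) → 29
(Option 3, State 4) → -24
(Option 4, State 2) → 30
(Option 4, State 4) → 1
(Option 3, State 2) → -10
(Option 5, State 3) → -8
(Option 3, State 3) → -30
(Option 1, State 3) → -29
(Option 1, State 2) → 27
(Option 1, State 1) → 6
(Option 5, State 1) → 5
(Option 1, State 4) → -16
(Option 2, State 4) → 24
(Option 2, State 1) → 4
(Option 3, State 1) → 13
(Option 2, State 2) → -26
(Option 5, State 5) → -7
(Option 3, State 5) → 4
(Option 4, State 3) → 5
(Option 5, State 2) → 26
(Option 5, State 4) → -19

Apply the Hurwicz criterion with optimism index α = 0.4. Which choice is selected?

Option 1: 0.4·27 + 0.6·(-29) = -6.6
Option 2: 0.4·24 + 0.6·(-26) = -6
Option 3: 0.4·13 + 0.6·(-30) = -12.8
Option 4: 0.4·30 + 0.6·(-24) = -2.4
Option 5: 0.4·26 + 0.6·(-19) = -1
Highest Hurwicz score = -1 → Option 5.

Option 5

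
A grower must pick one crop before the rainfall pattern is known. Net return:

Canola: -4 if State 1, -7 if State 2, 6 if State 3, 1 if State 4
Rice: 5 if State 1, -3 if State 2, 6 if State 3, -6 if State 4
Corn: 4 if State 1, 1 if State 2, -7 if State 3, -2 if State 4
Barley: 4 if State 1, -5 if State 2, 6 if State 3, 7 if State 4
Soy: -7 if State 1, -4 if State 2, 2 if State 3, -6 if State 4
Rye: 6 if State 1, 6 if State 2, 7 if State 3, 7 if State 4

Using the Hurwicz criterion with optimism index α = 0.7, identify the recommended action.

Canola: 0.7·6 + 0.3·(-7) = 2.1
Rice: 0.7·6 + 0.3·(-6) = 2.4
Corn: 0.7·4 + 0.3·(-7) = 0.7
Barley: 0.7·7 + 0.3·(-5) = 3.4
Soy: 0.7·2 + 0.3·(-7) = -0.7
Rye: 0.7·7 + 0.3·6 = 6.7
Highest Hurwicz score = 6.7 → Rye.

Rye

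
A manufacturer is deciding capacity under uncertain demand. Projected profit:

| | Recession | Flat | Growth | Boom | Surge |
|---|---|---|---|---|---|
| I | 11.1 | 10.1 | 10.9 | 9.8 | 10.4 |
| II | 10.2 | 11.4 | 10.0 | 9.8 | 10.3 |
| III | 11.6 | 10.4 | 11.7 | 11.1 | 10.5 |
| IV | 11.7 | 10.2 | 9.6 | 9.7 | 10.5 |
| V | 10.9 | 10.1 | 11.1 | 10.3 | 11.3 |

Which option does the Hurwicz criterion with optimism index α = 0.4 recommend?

III

I: 0.4·11.1 + 0.6·9.8 = 10.32
II: 0.4·11.4 + 0.6·9.8 = 10.44
III: 0.4·11.7 + 0.6·10.4 = 10.92
IV: 0.4·11.7 + 0.6·9.6 = 10.44
V: 0.4·11.3 + 0.6·10.1 = 10.58
Highest Hurwicz score = 10.92 → III.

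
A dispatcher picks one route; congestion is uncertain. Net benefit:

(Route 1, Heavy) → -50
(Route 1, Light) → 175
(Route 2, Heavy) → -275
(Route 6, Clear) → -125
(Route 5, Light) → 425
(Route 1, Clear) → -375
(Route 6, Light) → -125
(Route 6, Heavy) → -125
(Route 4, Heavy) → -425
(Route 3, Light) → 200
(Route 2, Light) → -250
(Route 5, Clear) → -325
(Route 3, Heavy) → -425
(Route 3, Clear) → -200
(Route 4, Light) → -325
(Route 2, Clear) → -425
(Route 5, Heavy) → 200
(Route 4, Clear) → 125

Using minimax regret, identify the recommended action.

Route 5

Column bests: Clear=125, Light=425, Heavy=200.
Route 1 regrets: 500, 250, 250 → max 500
Route 2 regrets: 550, 675, 475 → max 675
Route 3 regrets: 325, 225, 625 → max 625
Route 4 regrets: 0, 750, 625 → max 750
Route 5 regrets: 450, 0, 0 → max 450
Route 6 regrets: 250, 550, 325 → max 550
Smallest max regret = 450 → Route 5.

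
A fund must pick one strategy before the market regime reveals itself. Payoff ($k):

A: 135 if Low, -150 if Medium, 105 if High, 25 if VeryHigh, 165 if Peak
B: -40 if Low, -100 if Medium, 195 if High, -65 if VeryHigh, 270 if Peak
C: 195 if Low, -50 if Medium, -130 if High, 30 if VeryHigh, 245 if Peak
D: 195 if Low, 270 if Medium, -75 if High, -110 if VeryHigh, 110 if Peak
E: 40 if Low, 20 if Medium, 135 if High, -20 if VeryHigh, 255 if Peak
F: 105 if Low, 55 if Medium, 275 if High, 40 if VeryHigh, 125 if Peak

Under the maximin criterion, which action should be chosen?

Row minima: A=-150, B=-100, C=-130, D=-110, E=-20, F=40
Best worst-case = 40 → F.

F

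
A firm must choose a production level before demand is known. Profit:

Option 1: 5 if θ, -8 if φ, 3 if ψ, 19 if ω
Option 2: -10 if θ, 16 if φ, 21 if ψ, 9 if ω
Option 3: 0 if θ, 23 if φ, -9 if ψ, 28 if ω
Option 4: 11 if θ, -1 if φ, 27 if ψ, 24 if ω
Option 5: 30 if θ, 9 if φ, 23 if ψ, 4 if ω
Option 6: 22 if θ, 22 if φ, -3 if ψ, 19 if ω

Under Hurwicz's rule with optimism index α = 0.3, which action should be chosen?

Option 1: 0.3·19 + 0.7·(-8) = 0.1
Option 2: 0.3·21 + 0.7·(-10) = -0.7
Option 3: 0.3·28 + 0.7·(-9) = 2.1
Option 4: 0.3·27 + 0.7·(-1) = 7.4
Option 5: 0.3·30 + 0.7·4 = 11.8
Option 6: 0.3·22 + 0.7·(-3) = 4.5
Highest Hurwicz score = 11.8 → Option 5.

Option 5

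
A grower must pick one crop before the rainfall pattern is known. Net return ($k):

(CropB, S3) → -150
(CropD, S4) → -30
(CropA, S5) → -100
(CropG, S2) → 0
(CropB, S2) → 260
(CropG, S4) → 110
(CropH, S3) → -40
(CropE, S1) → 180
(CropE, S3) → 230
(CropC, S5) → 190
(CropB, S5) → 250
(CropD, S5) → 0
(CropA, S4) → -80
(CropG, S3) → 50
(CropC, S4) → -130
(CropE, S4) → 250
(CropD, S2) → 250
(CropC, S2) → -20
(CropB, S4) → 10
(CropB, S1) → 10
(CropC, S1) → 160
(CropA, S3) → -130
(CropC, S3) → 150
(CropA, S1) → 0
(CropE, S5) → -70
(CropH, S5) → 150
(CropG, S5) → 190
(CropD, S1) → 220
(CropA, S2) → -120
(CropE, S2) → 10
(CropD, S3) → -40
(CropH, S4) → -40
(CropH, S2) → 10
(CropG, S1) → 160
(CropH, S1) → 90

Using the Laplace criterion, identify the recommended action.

Row averages: CropC=70, CropA=-86, CropE=120, CropG=102, CropD=80, CropB=76, CropH=34
Highest average = 120 → CropE.

CropE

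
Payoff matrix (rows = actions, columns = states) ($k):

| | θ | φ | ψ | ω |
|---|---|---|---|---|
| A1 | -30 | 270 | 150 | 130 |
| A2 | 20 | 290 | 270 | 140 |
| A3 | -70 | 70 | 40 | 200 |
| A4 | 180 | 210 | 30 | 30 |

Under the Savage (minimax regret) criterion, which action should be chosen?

Column bests: θ=180, φ=290, ψ=270, ω=200.
A1 regrets: 210, 20, 120, 70 → max 210
A2 regrets: 160, 0, 0, 60 → max 160
A3 regrets: 250, 220, 230, 0 → max 250
A4 regrets: 0, 80, 240, 170 → max 240
Smallest max regret = 160 → A2.

A2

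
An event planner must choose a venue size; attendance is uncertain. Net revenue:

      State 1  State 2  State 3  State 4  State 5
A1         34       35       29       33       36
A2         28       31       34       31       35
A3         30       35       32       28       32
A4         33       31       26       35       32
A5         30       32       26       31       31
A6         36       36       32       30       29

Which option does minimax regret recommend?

Column bests: State 1=36, State 2=36, State 3=34, State 4=35, State 5=36.
A1 regrets: 2, 1, 5, 2, 0 → max 5
A2 regrets: 8, 5, 0, 4, 1 → max 8
A3 regrets: 6, 1, 2, 7, 4 → max 7
A4 regrets: 3, 5, 8, 0, 4 → max 8
A5 regrets: 6, 4, 8, 4, 5 → max 8
A6 regrets: 0, 0, 2, 5, 7 → max 7
Smallest max regret = 5 → A1.

A1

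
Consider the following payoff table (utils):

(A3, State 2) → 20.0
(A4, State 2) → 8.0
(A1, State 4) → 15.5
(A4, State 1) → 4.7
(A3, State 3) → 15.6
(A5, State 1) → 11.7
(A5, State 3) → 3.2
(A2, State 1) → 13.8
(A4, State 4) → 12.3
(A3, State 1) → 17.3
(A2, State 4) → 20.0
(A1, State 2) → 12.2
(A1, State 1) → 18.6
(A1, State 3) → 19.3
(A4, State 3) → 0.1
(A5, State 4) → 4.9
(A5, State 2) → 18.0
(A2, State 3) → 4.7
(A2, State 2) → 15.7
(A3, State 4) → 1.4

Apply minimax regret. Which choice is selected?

A1

Column bests: State 1=18.6, State 2=20.0, State 3=19.3, State 4=20.0.
A1 regrets: 0.0, 7.8, 0.0, 4.5 → max 7.8
A2 regrets: 4.8, 4.3, 14.6, 0.0 → max 14.6
A3 regrets: 1.3, 0.0, 3.7, 18.6 → max 18.6
A4 regrets: 13.9, 12.0, 19.2, 7.7 → max 19.2
A5 regrets: 6.9, 2.0, 16.1, 15.1 → max 16.1
Smallest max regret = 7.8 → A1.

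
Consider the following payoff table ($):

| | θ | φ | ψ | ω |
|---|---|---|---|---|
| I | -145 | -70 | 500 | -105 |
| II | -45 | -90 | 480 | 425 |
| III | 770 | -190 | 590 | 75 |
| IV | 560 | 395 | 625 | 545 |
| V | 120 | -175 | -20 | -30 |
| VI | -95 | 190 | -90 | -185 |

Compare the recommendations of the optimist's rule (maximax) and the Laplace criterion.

maximax → III; laplace → IV (disagree)

Row maxima: I=500, II=480, III=770, IV=625, V=120, VI=190
Best best-case = 770 → III.
Row averages: I=45, II=192.5, III=311.25, IV=531.25, V=-26.25, VI=-45
Highest average = 531.25 → IV.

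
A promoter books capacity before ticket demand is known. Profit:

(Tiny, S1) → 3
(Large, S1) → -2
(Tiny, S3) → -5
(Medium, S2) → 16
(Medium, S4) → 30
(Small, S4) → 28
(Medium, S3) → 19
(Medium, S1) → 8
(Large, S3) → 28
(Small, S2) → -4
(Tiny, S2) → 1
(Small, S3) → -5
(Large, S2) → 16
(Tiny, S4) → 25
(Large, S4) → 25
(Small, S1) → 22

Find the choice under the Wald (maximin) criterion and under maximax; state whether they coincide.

maximin → Medium; maximax → Medium (agree)

Row minima: Tiny=-5, Small=-5, Medium=8, Large=-2
Best worst-case = 8 → Medium.
Row maxima: Tiny=25, Small=28, Medium=30, Large=28
Best best-case = 30 → Medium.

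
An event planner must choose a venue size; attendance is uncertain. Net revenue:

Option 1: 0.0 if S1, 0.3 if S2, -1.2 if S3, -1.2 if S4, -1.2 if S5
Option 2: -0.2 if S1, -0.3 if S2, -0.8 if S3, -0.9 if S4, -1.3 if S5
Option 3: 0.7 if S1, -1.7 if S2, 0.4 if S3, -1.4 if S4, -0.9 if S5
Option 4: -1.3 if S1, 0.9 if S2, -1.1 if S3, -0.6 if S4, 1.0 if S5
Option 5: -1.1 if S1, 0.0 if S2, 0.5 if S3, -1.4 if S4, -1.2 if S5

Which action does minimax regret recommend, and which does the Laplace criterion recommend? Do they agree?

Column bests: S1=0.7, S2=0.9, S3=0.5, S4=-0.6, S5=1.0.
Option 1 regrets: 0.7, 0.6, 1.7, 0.6, 2.2 → max 2.2
Option 2 regrets: 0.9, 1.2, 1.3, 0.3, 2.3 → max 2.3
Option 3 regrets: 0.0, 2.6, 0.1, 0.8, 1.9 → max 2.6
Option 4 regrets: 2.0, 0.0, 1.6, 0.0, 0.0 → max 2.0
Option 5 regrets: 1.8, 0.9, 0.0, 0.8, 2.2 → max 2.2
Smallest max regret = 2.0 → Option 4.
Row averages: Option 1=-0.66, Option 2=-0.7, Option 3=-0.58, Option 4=-0.22, Option 5=-0.64
Highest average = -0.22 → Option 4.

minimax regret → Option 4; laplace → Option 4 (agree)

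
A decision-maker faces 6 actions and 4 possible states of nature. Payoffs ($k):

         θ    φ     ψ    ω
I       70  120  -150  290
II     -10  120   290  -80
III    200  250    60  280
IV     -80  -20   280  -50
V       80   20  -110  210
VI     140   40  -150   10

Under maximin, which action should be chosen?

III

Row minima: I=-150, II=-80, III=60, IV=-80, V=-110, VI=-150
Best worst-case = 60 → III.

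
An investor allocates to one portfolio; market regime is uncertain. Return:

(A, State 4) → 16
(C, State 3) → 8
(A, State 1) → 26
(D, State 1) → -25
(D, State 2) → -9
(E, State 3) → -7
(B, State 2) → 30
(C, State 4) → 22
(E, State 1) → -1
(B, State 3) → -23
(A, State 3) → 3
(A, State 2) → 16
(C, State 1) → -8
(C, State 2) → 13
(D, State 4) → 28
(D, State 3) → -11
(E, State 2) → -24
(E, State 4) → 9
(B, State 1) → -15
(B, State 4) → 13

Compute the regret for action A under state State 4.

Best payoff under State 4 is 28.
Regret = 28 − 16 = 12.

12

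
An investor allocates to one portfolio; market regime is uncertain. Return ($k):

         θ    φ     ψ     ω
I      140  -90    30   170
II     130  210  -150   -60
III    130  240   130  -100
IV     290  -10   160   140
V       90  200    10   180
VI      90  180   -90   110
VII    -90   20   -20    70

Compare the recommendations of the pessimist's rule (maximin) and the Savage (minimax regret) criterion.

Row minima: I=-90, II=-150, III=-100, IV=-10, V=10, VI=-90, VII=-90
Best worst-case = 10 → V.
Column bests: θ=290, φ=240, ψ=160, ω=180.
I regrets: 150, 330, 130, 10 → max 330
II regrets: 160, 30, 310, 240 → max 310
III regrets: 160, 0, 30, 280 → max 280
IV regrets: 0, 250, 0, 40 → max 250
V regrets: 200, 40, 150, 0 → max 200
VI regrets: 200, 60, 250, 70 → max 250
VII regrets: 380, 220, 180, 110 → max 380
Smallest max regret = 200 → V.

maximin → V; minimax regret → V (agree)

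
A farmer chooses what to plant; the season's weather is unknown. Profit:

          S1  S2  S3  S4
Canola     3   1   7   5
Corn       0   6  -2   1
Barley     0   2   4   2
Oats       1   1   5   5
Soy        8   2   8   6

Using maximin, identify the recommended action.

Row minima: Canola=1, Corn=-2, Barley=0, Oats=1, Soy=2
Best worst-case = 2 → Soy.

Soy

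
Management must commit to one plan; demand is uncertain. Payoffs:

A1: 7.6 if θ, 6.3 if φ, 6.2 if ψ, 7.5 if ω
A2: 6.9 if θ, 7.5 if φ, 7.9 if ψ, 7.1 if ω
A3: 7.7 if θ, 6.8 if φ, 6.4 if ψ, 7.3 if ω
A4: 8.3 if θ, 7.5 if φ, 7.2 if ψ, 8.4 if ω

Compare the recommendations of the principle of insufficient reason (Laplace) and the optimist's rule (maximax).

laplace → A4; maximax → A4 (agree)

Row averages: A1=6.9, A2=7.35, A3=7.05, A4=7.85
Highest average = 7.85 → A4.
Row maxima: A1=7.6, A2=7.9, A3=7.7, A4=8.4
Best best-case = 8.4 → A4.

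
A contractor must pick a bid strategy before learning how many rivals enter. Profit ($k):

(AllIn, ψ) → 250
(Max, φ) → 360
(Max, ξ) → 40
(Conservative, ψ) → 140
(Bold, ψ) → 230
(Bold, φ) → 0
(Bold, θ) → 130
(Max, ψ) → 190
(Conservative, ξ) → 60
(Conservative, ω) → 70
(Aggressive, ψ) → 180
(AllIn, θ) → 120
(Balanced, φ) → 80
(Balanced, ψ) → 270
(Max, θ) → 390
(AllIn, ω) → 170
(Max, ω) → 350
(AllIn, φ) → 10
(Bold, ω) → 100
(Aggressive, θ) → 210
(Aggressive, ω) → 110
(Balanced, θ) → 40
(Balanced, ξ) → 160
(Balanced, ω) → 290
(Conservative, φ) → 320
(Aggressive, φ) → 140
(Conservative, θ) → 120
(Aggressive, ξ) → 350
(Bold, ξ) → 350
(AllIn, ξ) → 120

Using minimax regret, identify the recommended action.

Column bests: θ=390, φ=360, ψ=270, ω=350, ξ=350.
Conservative regrets: 270, 40, 130, 280, 290 → max 290
Balanced regrets: 350, 280, 0, 60, 190 → max 350
Aggressive regrets: 180, 220, 90, 240, 0 → max 240
Bold regrets: 260, 360, 40, 250, 0 → max 360
AllIn regrets: 270, 350, 20, 180, 230 → max 350
Max regrets: 0, 0, 80, 0, 310 → max 310
Smallest max regret = 240 → Aggressive.

Aggressive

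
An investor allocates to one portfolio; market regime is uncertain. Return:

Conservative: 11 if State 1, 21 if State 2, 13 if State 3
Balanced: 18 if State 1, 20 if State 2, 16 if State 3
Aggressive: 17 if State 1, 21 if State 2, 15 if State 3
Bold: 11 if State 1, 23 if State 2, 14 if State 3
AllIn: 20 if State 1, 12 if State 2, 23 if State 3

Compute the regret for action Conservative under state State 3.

Best payoff under State 3 is 23.
Regret = 23 − 13 = 10.

10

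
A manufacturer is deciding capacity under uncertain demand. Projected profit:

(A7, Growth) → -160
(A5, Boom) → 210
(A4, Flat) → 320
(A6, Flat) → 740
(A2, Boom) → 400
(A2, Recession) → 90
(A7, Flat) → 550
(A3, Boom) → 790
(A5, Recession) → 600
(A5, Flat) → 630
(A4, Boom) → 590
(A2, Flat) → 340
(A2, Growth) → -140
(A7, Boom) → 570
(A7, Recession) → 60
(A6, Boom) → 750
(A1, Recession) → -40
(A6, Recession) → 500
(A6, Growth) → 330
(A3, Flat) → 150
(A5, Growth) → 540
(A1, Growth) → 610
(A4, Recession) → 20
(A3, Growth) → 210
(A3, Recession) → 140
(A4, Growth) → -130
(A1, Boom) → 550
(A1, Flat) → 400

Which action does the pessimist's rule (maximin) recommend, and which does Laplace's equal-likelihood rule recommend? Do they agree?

Row minima: A1=-40, A2=-140, A3=140, A4=-130, A5=210, A6=330, A7=-160
Best worst-case = 330 → A6.
Row averages: A1=380, A2=172.5, A3=322.5, A4=200, A5=495, A6=580, A7=255
Highest average = 580 → A6.

maximin → A6; laplace → A6 (agree)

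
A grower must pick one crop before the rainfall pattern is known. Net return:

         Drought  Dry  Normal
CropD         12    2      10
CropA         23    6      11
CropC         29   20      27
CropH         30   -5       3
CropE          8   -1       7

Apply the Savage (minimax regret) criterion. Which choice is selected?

Column bests: Drought=30, Dry=20, Normal=27.
CropD regrets: 18, 18, 17 → max 18
CropA regrets: 7, 14, 16 → max 16
CropC regrets: 1, 0, 0 → max 1
CropH regrets: 0, 25, 24 → max 25
CropE regrets: 22, 21, 20 → max 22
Smallest max regret = 1 → CropC.

CropC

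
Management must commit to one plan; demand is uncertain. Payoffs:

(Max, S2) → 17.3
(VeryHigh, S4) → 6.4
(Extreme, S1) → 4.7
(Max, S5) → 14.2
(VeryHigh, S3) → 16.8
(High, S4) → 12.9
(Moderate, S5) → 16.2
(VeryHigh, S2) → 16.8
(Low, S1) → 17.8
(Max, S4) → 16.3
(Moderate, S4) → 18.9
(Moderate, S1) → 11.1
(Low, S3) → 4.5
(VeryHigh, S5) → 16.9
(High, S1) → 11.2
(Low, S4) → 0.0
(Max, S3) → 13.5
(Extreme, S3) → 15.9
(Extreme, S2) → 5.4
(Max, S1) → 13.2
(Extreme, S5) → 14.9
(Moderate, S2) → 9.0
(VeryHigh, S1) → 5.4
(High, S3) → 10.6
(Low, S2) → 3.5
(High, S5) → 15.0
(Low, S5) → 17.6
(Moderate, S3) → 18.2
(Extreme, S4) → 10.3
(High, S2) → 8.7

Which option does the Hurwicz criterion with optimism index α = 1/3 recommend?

Max

Low: 1/3·17.8 + 2/3·0.0 = 89/15
Moderate: 1/3·18.9 + 2/3·9.0 = 12.3
High: 1/3·15.0 + 2/3·8.7 = 10.8
VeryHigh: 1/3·16.9 + 2/3·5.4 = 277/30
Extreme: 1/3·15.9 + 2/3·4.7 = 253/30
Max: 1/3·17.3 + 2/3·13.2 = 437/30
Highest Hurwicz score = 437/30 → Max.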